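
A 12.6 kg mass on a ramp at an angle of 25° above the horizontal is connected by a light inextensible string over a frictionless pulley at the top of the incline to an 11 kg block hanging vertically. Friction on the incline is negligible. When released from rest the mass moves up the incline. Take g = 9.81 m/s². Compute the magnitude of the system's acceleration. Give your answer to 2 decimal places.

2.36 m/s²

For the mass on the incline: the weight component along the slope is m₁g sin 25° = 12.6 × 9.81 × 0.4226 = 52.236 N and the normal force is N = m₁g cos 25° = 112.025 N.
Newton's second law for the mass (up-slope positive): T − 52.236 = 12.6 a. For the hanging block (downward positive): 11 × 9.81 − T = 11 a.
Adding the two equations eliminates T: 55.674 = 23.6 a, so a = 2.3591 m/s².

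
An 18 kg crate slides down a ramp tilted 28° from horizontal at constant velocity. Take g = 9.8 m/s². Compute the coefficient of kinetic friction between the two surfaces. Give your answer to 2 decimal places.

0.53

At constant velocity the net force along the incline is zero: mg sin 28° = μ mg cos 28°.
So μ = tan 28° = 0.4695 / 0.8829 = 0.5318.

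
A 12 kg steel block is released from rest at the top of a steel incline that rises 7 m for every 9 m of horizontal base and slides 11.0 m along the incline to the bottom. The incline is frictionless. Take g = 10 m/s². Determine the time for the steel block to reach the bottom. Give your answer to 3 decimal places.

The weight component along the incline is mg sin 37.87° = 73.673 N and the normal force is N = mg cos 37.87° = 94.722 N.
With no friction, a = g sin 37.87° = 6.1394 m/s².
Starting from rest, L = ½at², so t = √(2L/a) = √(2 × 11.0 / 6.1394) = 1.8930 s.

1.893 s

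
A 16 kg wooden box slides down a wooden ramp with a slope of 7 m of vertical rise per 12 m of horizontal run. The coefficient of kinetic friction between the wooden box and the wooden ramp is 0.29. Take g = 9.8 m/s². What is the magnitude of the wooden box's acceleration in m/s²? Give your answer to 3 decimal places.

Resolving the weight along the incline: the component pulling the wooden box down the slope is mg sin 30.26° = 16 × 9.8 × 0.5039 = 79.012 N, and the normal force is N = mg cos 30.26° = 16 × 9.8 × 0.8638 = 135.444 N.
Kinetic friction acts up the slope with magnitude f = μN = 0.29 × 135.444 = 39.279 N.
Net force along the incline is 79.012 − 39.279 = 39.733 N, so a = 39.733 / 16 = 2.4833 m/s².

2.483 m/s²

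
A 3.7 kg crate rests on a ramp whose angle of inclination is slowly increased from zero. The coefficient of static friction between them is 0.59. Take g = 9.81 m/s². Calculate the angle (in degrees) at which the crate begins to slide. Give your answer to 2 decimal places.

At the threshold of sliding, static friction is at its maximum μ_s N and exactly balances the weight component along the incline: mg sin θ = μ_s mg cos θ.
Hence tan θ = μ_s = 0.59, so θ = arctan(0.59) = 30.5406°.

30.54°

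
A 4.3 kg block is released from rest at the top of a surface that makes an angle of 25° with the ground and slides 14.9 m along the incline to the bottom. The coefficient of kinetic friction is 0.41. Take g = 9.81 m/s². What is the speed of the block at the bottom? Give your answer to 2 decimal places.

3.86 m/s

The weight component along the incline is mg sin 25° = 17.827 N and the normal force is N = mg cos 25° = 38.231 N.
Friction up the slope is f = μN = 0.41 × 38.231 = 15.675 N, so the net downslope force is 17.827 − 15.675 = 2.152 N and a = 2.152 / 4.3 = 0.5005 m/s².
Starting from rest over a distance of 14.9 m, v² = 2aL = 2 × 0.5005 × 14.9 = 14.9149, so v = 3.8620 m/s.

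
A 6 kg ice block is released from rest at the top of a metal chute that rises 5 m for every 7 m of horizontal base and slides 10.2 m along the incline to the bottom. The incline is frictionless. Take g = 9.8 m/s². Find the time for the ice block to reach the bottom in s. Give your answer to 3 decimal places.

1.892 s

The weight component along the incline is mg sin 35.54° = 34.177 N and the normal force is N = mg cos 35.54° = 47.848 N.
With no friction, a = g sin 35.54° = 5.6961 m/s².
Starting from rest, L = ½at², so t = √(2L/a) = √(2 × 10.2 / 5.6961) = 1.8925 s.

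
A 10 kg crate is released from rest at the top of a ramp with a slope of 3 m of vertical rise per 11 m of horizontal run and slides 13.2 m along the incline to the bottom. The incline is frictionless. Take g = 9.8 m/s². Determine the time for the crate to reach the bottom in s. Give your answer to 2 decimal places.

3.20 s

The weight component along the incline is mg sin 15.26° = 25.786 N and the normal force is N = mg cos 15.26° = 94.547 N.
With no friction, a = g sin 15.26° = 2.5786 m/s².
Starting from rest, L = ½at², so t = √(2L/a) = √(2 × 13.2 / 2.5786) = 3.1997 s.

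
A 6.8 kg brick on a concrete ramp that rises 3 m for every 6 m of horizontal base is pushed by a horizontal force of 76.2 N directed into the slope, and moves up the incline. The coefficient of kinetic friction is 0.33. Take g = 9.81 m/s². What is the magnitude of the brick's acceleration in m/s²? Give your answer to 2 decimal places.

1.09 m/s²

The horizontal push has components F cos 26.57° = 76.2 × 0.8944 = 68.153 N up the incline and F sin 26.57° = 76.2 × 0.4472 = 34.077 N pressing into the surface.
The normal force is therefore N = mg cos 26.57° + F sin 26.57° = 59.664 + 34.077 = 93.741 N, and kinetic friction down the slope is μN = 0.33 × 93.741 = 30.935 N.
Along the incline: F cos 26.57° − mg sin 26.57° − μN = ma, so 68.153 − 29.832 − 30.935 = 6.8 a, giving a = 1.0862 m/s².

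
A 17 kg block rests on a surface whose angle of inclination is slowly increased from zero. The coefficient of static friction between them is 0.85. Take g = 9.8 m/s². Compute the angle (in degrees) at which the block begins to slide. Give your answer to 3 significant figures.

40.4°

At the threshold of sliding, static friction is at its maximum μ_s N and exactly balances the weight component along the incline: mg sin θ = μ_s mg cos θ.
Hence tan θ = μ_s = 0.85, so θ = arctan(0.85) = 40.3645°.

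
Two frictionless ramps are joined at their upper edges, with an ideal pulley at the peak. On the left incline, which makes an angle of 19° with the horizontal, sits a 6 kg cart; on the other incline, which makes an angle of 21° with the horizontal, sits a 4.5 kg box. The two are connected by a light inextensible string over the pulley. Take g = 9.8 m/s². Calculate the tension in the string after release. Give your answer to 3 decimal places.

Resolve each weight along its own incline: the 6 kg mass has component 6 × 9.8 × sin 19° = 19.143 N down its slope, and the 4.5 kg mass has 4.5 × 9.8 × sin 21° = 15.804 N down its slope.
The 6 kg side's 19.143 N exceeds the other side's 15.804 N, so that mass slides down and the 4.5 kg mass slides up. Taking that direction as positive, Newton's second law for the whole system gives 19.143 − 15.804 = (6 + 4.5) a, so a = 3.339 / 10.5 = 0.3180 m/s².
For the 4.5 kg mass (up-slope positive): T − 15.804 = 4.5 × 0.3180, so T = 17.235 N.

17.235 N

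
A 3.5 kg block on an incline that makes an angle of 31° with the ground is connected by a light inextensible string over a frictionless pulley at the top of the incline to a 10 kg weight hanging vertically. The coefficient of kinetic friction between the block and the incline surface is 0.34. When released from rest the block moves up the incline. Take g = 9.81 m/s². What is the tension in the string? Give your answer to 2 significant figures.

For the block on the incline: the weight component along the slope is m₁g sin 31° = 3.5 × 9.81 × 0.5150 = 17.683 N and the normal force is N = m₁g cos 31° = 29.431 N.
Kinetic friction opposes the block's motion up the incline: f = μN = 0.34 × 29.431 = 10.007 N acting down the slope.
Newton's second law for the block (up-slope positive): T − 17.683 − 10.007 = 3.5 a. For the hanging weight (downward positive): 10 × 9.81 − T = 10 a.
Adding the two equations eliminates T: 70.410 = 13.5 a, so a = 5.2156 m/s².
Then from the hanging weight's equation, T = 10 × (9.81 − 5.2156) = 45.944 N.

46 N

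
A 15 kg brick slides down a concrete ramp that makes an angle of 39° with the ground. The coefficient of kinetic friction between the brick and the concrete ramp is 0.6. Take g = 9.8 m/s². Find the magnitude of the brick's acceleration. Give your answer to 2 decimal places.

Resolving the weight along the incline: the component pulling the brick down the slope is mg sin 39° = 15 × 9.8 × 0.6293 = 92.507 N, and the normal force is N = mg cos 39° = 15 × 9.8 × 0.7771 = 114.234 N.
Kinetic friction acts up the slope with magnitude f = μN = 0.6 × 114.234 = 68.540 N.
Net force along the incline is 92.507 − 68.540 = 23.967 N, so a = 23.967 / 15 = 1.5978 m/s².

1.60 m/s²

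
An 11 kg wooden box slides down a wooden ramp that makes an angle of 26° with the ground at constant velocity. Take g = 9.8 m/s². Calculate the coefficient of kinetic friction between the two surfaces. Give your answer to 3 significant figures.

0.488

At constant velocity the net force along the incline is zero: mg sin 26° = μ mg cos 26°.
So μ = tan 26° = 0.4384 / 0.8988 = 0.4878.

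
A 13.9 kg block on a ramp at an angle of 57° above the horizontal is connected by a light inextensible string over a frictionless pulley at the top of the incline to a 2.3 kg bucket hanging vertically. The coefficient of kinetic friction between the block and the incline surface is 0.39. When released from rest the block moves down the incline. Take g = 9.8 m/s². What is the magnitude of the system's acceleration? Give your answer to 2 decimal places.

For the block on the incline: the weight component along the slope is m₁g sin 57° = 13.9 × 9.8 × 0.8387 = 114.248 N and the normal force is N = m₁g cos 57° = 74.191 N.
Kinetic friction opposes the block's motion down the incline: f = μN = 0.39 × 74.191 = 28.934 N acting up the slope.
Newton's second law for the block (down-slope positive): 114.248 − 28.934 − T = 13.9 a. For the hanging bucket (upward positive): T − 2.3 × 9.8 = 2.3 a.
Adding the two equations eliminates T: 62.774 = 16.2 a, so a = 3.8749 m/s².

3.87 m/s²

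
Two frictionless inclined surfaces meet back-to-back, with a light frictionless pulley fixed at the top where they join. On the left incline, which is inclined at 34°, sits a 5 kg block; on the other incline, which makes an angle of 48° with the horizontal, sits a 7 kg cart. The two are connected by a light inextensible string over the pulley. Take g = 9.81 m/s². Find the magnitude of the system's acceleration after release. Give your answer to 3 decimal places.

Resolve each weight along its own incline: the 5 kg mass has component 5 × 9.81 × sin 34° = 27.428 N down its slope, and the 7 kg mass has 7 × 9.81 × sin 48° = 51.032 N down its slope.
The 7 kg side's 51.032 N exceeds the other side's 27.428 N, so that mass slides down and the 5 kg mass slides up. Taking that direction as positive, Newton's second law for the whole system gives 51.032 − 27.428 = (5 + 7) a, so a = 23.604 / 12 = 1.9670 m/s².

1.967 m/s²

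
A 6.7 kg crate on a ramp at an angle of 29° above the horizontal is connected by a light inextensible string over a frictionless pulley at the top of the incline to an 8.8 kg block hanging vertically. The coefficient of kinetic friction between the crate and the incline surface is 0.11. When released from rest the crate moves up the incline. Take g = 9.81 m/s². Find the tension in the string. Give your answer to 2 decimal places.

For the crate on the incline: the weight component along the slope is m₁g sin 29° = 6.7 × 9.81 × 0.4848 = 31.864 N and the normal force is N = m₁g cos 29° = 57.486 N.
Kinetic friction opposes the crate's motion up the incline: f = μN = 0.11 × 57.486 = 6.323 N acting down the slope.
Newton's second law for the crate (up-slope positive): T − 31.864 − 6.323 = 6.7 a. For the hanging block (downward positive): 8.8 × 9.81 − T = 8.8 a.
Adding the two equations eliminates T: 48.141 = 15.5 a, so a = 3.1059 m/s².
Then from the hanging block's equation, T = 8.8 × (9.81 − 3.1059) = 58.996 N.

59.00 N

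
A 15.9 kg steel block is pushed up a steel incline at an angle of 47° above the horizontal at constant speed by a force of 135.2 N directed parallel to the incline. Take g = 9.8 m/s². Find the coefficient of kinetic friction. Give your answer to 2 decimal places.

At constant speed ΣF = 0 along the incline. The applied 135.2 N acts up the slope; the weight component mg sin 47° = 113.960 N and kinetic friction μN both act down the slope.
So 135.2 = 113.960 + μ × 106.269, giving μ = (135.2 − 113.960) / 106.269 = 0.1999.

0.20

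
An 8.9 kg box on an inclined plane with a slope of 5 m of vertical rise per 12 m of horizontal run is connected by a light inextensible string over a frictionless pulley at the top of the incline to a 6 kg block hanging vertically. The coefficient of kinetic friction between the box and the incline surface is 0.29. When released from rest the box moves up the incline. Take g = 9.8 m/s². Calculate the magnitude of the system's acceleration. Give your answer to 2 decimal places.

For the box on the incline: the weight component along the slope is m₁g sin 22.62° = 8.9 × 9.8 × 0.3846 = 33.545 N and the normal force is N = m₁g cos 22.62° = 80.511 N.
Kinetic friction opposes the box's motion up the incline: f = μN = 0.29 × 80.511 = 23.348 N acting down the slope.
Newton's second law for the box (up-slope positive): T − 33.545 − 23.348 = 8.9 a. For the hanging block (downward positive): 6 × 9.8 − T = 6 a.
Adding the two equations eliminates T: 1.907 = 14.9 a, so a = 0.1280 m/s².

0.13 m/s²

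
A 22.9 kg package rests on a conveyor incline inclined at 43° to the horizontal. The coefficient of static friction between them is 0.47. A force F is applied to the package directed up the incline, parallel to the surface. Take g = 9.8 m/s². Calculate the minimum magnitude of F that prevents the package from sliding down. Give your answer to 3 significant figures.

The normal force is N = mg cos 43° = 164.130 N. With F at its minimum the package is on the verge of sliding down, so static friction is at its maximum μ_s N = 0.47 × 164.130 = 77.141 N and acts up the slope.
Equilibrium along the incline: F + μ_s N = mg sin 43°, so F = 153.054 − 77.141 = 75.913 N.

75.9 N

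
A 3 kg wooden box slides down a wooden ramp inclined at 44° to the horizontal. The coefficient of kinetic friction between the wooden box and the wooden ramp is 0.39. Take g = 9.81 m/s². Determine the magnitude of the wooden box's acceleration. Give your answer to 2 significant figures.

4.1 m/s²

Resolving the weight along the incline: the component pulling the wooden box down the slope is mg sin 44° = 3 × 9.81 × 0.6947 = 20.445 N, and the normal force is N = mg cos 44° = 3 × 9.81 × 0.7193 = 21.169 N.
Kinetic friction acts up the slope with magnitude f = μN = 0.39 × 21.169 = 8.256 N.
Net force along the incline is 20.445 − 8.256 = 12.189 N, so a = 12.189 / 3 = 4.0630 m/s².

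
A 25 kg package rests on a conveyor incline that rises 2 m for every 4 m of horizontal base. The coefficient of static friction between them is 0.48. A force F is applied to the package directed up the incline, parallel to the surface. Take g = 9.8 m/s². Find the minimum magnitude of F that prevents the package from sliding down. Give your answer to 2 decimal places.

4.38 N

The normal force is N = mg cos 26.57° = 219.135 N. With F at its minimum the package is on the verge of sliding down, so static friction is at its maximum μ_s N = 0.48 × 219.135 = 105.185 N and acts up the slope.
Equilibrium along the incline: F + μ_s N = mg sin 26.57°, so F = 109.567 − 105.185 = 4.382 N.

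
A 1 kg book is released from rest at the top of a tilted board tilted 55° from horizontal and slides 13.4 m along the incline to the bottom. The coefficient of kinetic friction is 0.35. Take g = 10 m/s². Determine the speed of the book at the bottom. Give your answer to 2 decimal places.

The weight component along the incline is mg sin 55° = 8.192 N and the normal force is N = mg cos 55° = 5.736 N.
Friction up the slope is f = μN = 0.35 × 5.736 = 2.008 N, so the net downslope force is 8.192 − 2.008 = 6.184 N and a = 6.184 / 1 = 6.1840 m/s².
Starting from rest over a distance of 13.4 m, v² = 2aL = 2 × 6.1840 × 13.4 = 165.7312, so v = 12.8737 m/s.

12.87 m/s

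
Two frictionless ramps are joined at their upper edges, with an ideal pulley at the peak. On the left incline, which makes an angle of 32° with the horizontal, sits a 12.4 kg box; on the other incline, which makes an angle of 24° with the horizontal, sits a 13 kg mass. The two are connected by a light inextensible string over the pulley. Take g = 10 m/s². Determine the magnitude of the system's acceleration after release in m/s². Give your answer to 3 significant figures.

0.505 m/s²

Resolve each weight along its own incline: the 12.4 kg mass has component 12.4 × 10 × sin 32° = 65.710 N down its slope, and the 13 kg mass has 13 × 10 × sin 24° = 52.876 N down its slope.
The 12.4 kg side's 65.710 N exceeds the other side's 52.876 N, so that mass slides down and the 13 kg mass slides up. Taking that direction as positive, Newton's second law for the whole system gives 65.710 − 52.876 = (12.4 + 13) a, so a = 12.834 / 25.4 = 0.5053 m/s².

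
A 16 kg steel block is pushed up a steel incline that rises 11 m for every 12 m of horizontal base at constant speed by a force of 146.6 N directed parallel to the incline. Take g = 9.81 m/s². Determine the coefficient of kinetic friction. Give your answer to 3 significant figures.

At constant speed ΣF = 0 along the incline. The applied 146.6 N acts up the slope; the weight component mg sin 42.51° = 106.062 N and kinetic friction μN both act down the slope.
So 146.6 = 106.062 + μ × 115.704, giving μ = (146.6 − 106.062) / 115.704 = 0.3504.

0.350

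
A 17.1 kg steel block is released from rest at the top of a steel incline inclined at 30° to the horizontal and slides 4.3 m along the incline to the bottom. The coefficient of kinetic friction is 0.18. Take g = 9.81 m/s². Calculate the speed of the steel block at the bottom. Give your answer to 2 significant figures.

The weight component along the incline is mg sin 30° = 83.876 N and the normal force is N = mg cos 30° = 145.277 N.
Friction up the slope is f = μN = 0.18 × 145.277 = 26.150 N, so the net downslope force is 83.876 − 26.150 = 57.726 N and a = 57.726 / 17.1 = 3.3758 m/s².
Starting from rest over a distance of 4.3 m, v² = 2aL = 2 × 3.3758 × 4.3 = 29.0319, so v = 5.3881 m/s.

5.4 m/s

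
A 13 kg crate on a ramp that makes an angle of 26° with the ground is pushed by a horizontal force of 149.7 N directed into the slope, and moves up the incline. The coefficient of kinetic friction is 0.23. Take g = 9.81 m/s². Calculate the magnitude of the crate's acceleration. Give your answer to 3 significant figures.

The horizontal push has components F cos 26° = 149.7 × 0.8988 = 134.550 N up the incline and F sin 26° = 149.7 × 0.4384 = 65.628 N pressing into the surface.
The normal force is therefore N = mg cos 26° + F sin 26° = 114.624 + 65.628 = 180.252 N, and kinetic friction down the slope is μN = 0.23 × 180.252 = 41.458 N.
Along the incline: F cos 26° − mg sin 26° − μN = ma, so 134.550 − 55.909 − 41.458 = 13 a, giving a = 2.8602 m/s².

2.86 m/s²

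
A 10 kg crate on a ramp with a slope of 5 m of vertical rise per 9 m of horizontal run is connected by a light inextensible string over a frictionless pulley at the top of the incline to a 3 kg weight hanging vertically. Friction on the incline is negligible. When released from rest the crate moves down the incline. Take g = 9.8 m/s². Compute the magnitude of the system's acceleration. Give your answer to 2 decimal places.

For the crate on the incline: the weight component along the slope is m₁g sin 29.05° = 10 × 9.8 × 0.4856 = 47.589 N and the normal force is N = m₁g cos 29.05° = 85.667 N.
Newton's second law for the crate (down-slope positive): 47.589 − T = 10 a. For the hanging weight (upward positive): T − 3 × 9.8 = 3 a.
Adding the two equations eliminates T: 18.189 = 13 a, so a = 1.3992 m/s².

1.40 m/s²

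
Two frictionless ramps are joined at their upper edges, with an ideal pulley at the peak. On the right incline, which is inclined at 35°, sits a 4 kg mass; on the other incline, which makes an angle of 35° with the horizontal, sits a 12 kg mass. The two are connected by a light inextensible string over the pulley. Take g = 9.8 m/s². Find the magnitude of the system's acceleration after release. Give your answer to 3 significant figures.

Resolve each weight along its own incline: the 4 kg mass has component 4 × 9.8 × sin 35° = 22.484 N down its slope, and the 12 kg mass has 12 × 9.8 × sin 35° = 67.453 N down its slope.
The 12 kg side's 67.453 N exceeds the other side's 22.484 N, so that mass slides down and the 4 kg mass slides up. Taking that direction as positive, Newton's second law for the whole system gives 67.453 − 22.484 = (4 + 12) a, so a = 44.969 / 16 = 2.8106 m/s².

2.81 m/s²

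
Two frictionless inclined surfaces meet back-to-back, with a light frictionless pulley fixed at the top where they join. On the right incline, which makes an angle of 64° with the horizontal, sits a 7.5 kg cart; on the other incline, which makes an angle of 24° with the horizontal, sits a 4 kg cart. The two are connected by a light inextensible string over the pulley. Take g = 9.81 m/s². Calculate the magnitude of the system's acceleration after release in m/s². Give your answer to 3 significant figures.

4.36 m/s²

Resolve each weight along its own incline: the 7.5 kg mass has component 7.5 × 9.81 × sin 64° = 66.129 N down its slope, and the 4 kg mass has 4 × 9.81 × sin 24° = 15.960 N down its slope.
The 7.5 kg side's 66.129 N exceeds the other side's 15.960 N, so that mass slides down and the 4 kg mass slides up. Taking that direction as positive, Newton's second law for the whole system gives 66.129 − 15.960 = (7.5 + 4) a, so a = 50.169 / 11.5 = 4.3625 m/s².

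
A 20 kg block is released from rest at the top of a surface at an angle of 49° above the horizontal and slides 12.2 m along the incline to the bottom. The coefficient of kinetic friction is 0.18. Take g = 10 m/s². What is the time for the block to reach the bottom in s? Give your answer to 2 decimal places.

1.96 s

The weight component along the incline is mg sin 49° = 150.942 N and the normal force is N = mg cos 49° = 131.212 N.
Friction up the slope is f = μN = 0.18 × 131.212 = 23.618 N, so the net downslope force is 150.942 − 23.618 = 127.324 N and a = 127.324 / 20 = 6.3662 m/s².
Starting from rest, L = ½at², so t = √(2L/a) = √(2 × 12.2 / 6.3662) = 1.9577 s.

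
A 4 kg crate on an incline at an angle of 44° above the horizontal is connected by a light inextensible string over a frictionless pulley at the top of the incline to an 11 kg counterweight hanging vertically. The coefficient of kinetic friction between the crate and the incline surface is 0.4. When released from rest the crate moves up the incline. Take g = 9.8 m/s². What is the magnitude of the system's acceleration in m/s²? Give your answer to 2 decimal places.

For the crate on the incline: the weight component along the slope is m₁g sin 44° = 4 × 9.8 × 0.6947 = 27.232 N and the normal force is N = m₁g cos 44° = 28.198 N.
Kinetic friction opposes the crate's motion up the incline: f = μN = 0.4 × 28.198 = 11.279 N acting down the slope.
Newton's second law for the crate (up-slope positive): T − 27.232 − 11.279 = 4 a. For the hanging counterweight (downward positive): 11 × 9.8 − T = 11 a.
Adding the two equations eliminates T: 69.289 = 15 a, so a = 4.6193 m/s².

4.62 m/s²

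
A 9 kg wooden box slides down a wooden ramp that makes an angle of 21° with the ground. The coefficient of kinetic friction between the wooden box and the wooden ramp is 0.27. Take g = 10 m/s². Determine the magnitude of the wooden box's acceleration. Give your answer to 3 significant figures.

Resolving the weight along the incline: the component pulling the wooden box down the slope is mg sin 21° = 9 × 10 × 0.3584 = 32.256 N, and the normal force is N = mg cos 21° = 9 × 10 × 0.9336 = 84.024 N.
Kinetic friction acts up the slope with magnitude f = μN = 0.27 × 84.024 = 22.686 N.
Net force along the incline is 32.256 − 22.686 = 9.570 N, so a = 9.570 / 9 = 1.0633 m/s².

1.06 m/s²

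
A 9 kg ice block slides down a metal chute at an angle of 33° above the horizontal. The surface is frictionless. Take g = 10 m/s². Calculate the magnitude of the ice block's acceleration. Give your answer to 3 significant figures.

Resolving the weight along the incline: the component pulling the ice block down the slope is mg sin 33° = 9 × 10 × 0.5446 = 49.014 N, and the normal force is N = mg cos 33° = 9 × 10 × 0.8387 = 75.483 N.
With no friction the net force along the incline is 49.014 N, so a = g sin 33° = 49.014 / 9 = 5.4460 m/s².

5.45 m/s²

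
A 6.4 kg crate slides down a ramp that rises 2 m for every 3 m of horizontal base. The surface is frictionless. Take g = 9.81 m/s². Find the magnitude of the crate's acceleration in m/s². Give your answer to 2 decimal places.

5.44 m/s²

Resolving the weight along the incline: the component pulling the crate down the slope is mg sin 33.69° = 6.4 × 9.81 × 0.5547 = 34.826 N, and the normal force is N = mg cos 33.69° = 6.4 × 9.81 × 0.8321 = 52.243 N.
With no friction the net force along the incline is 34.826 N, so a = g sin 33.69° = 34.826 / 6.4 = 5.4416 m/s².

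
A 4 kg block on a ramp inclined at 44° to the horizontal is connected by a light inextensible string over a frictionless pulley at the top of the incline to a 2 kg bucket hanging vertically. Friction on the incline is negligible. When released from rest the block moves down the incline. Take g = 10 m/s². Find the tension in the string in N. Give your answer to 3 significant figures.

For the block on the incline: the weight component along the slope is m₁g sin 44° = 4 × 10 × 0.6947 = 27.788 N and the normal force is N = m₁g cos 44° = 28.774 N.
Newton's second law for the block (down-slope positive): 27.788 − T = 4 a. For the hanging bucket (upward positive): T − 2 × 10 = 2 a.
Adding the two equations eliminates T: 7.788 = 6 a, so a = 1.2980 m/s².
Then from the hanging bucket's equation, T = 2 × (10 + 1.2980) = 22.596 N.

22.6 N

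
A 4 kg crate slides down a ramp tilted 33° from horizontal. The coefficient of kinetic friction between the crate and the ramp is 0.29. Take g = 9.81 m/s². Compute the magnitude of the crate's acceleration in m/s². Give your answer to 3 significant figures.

2.96 m/s²

Resolving the weight along the incline: the component pulling the crate down the slope is mg sin 33° = 4 × 9.81 × 0.5446 = 21.370 N, and the normal force is N = mg cos 33° = 4 × 9.81 × 0.8387 = 32.911 N.
Kinetic friction acts up the slope with magnitude f = μN = 0.29 × 32.911 = 9.544 N.
Net force along the incline is 21.370 − 9.544 = 11.826 N, so a = 11.826 / 4 = 2.9565 m/s².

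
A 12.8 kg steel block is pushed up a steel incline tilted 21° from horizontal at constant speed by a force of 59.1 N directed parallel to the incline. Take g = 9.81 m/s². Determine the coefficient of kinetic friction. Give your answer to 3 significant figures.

0.120

At constant speed ΣF = 0 along the incline. The applied 59.1 N acts up the slope; the weight component mg sin 21° = 45.000 N and kinetic friction μN both act down the slope.
So 59.1 = 45.000 + μ × 117.228, giving μ = (59.1 − 45.000) / 117.228 = 0.1203.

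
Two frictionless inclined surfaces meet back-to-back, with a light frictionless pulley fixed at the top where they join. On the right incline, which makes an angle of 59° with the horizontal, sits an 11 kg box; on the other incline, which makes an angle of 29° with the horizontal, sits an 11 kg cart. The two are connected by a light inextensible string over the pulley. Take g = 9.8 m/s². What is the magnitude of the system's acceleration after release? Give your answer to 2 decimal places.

Resolve each weight along its own incline: the 11 kg mass has component 11 × 9.8 × sin 59° = 92.403 N down its slope, and the 11 kg mass has 11 × 9.8 × sin 29° = 52.262 N down its slope.
The 11 kg side's 92.403 N exceeds the other side's 52.262 N, so that mass slides down and the 11 kg mass slides up. Taking that direction as positive, Newton's second law for the whole system gives 92.403 − 52.262 = (11 + 11) a, so a = 40.141 / 22 = 1.8246 m/s².

1.82 m/s²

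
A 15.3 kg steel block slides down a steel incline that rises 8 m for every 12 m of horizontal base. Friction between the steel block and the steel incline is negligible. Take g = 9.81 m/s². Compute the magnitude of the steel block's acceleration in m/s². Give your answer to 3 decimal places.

5.442 m/s²

Resolving the weight along the incline: the component pulling the steel block down the slope is mg sin 33.69° = 15.3 × 9.81 × 0.5547 = 83.257 N, and the normal force is N = mg cos 33.69° = 15.3 × 9.81 × 0.8321 = 124.892 N.
With no friction the net force along the incline is 83.257 N, so a = g sin 33.69° = 83.257 / 15.3 = 5.4416 m/s².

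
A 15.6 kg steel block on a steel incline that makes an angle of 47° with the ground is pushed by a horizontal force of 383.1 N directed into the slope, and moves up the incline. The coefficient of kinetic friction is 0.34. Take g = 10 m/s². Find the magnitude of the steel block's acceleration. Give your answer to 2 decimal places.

The horizontal push has components F cos 47° = 383.1 × 0.6820 = 261.274 N up the incline and F sin 47° = 383.1 × 0.7314 = 280.199 N pressing into the surface.
The normal force is therefore N = mg cos 47° + F sin 47° = 106.392 + 280.199 = 386.591 N, and kinetic friction down the slope is μN = 0.34 × 386.591 = 131.441 N.
Along the incline: F cos 47° − mg sin 47° − μN = ma, so 261.274 − 114.098 − 131.441 = 15.6 a, giving a = 1.0087 m/s².

1.01 m/s²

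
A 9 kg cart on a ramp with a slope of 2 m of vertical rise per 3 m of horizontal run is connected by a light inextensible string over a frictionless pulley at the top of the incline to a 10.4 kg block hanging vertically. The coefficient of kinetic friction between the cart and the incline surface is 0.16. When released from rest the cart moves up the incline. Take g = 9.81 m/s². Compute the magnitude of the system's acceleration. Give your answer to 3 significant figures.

2.13 m/s²

For the cart on the incline: the weight component along the slope is m₁g sin 33.69° = 9 × 9.81 × 0.5547 = 48.974 N and the normal force is N = m₁g cos 33.69° = 73.462 N.
Kinetic friction opposes the cart's motion up the incline: f = μN = 0.16 × 73.462 = 11.754 N acting down the slope.
Newton's second law for the cart (up-slope positive): T − 48.974 − 11.754 = 9 a. For the hanging block (downward positive): 10.4 × 9.81 − T = 10.4 a.
Adding the two equations eliminates T: 41.296 = 19.4 a, so a = 2.1287 m/s².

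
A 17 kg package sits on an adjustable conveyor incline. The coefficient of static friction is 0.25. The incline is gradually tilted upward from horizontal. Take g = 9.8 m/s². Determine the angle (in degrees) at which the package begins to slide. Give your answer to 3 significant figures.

14.0°

At the threshold of sliding, static friction is at its maximum μ_s N and exactly balances the weight component along the incline: mg sin θ = μ_s mg cos θ.
Hence tan θ = μ_s = 0.25, so θ = arctan(0.25) = 14.0362°.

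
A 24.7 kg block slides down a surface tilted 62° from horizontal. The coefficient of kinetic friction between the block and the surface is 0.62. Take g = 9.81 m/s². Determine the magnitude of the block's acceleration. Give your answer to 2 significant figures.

Resolving the weight along the incline: the component pulling the block down the slope is mg sin 62° = 24.7 × 9.81 × 0.8829 = 213.933 N, and the normal force is N = mg cos 62° = 24.7 × 9.81 × 0.4695 = 113.763 N.
Kinetic friction acts up the slope with magnitude f = μN = 0.62 × 113.763 = 70.533 N.
Net force along the incline is 213.933 − 70.533 = 143.400 N, so a = 143.400 / 24.7 = 5.8057 m/s².

5.8 m/s²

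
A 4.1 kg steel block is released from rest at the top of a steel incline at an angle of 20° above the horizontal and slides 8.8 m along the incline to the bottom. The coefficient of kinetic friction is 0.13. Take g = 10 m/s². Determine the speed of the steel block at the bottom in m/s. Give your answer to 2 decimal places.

6.22 m/s

The weight component along the incline is mg sin 20° = 14.023 N and the normal force is N = mg cos 20° = 38.527 N.
Friction up the slope is f = μN = 0.13 × 38.527 = 5.009 N, so the net downslope force is 14.023 − 5.009 = 9.014 N and a = 9.014 / 4.1 = 2.1985 m/s².
Starting from rest over a distance of 8.8 m, v² = 2aL = 2 × 2.1985 × 8.8 = 38.6936, so v = 6.2204 m/s.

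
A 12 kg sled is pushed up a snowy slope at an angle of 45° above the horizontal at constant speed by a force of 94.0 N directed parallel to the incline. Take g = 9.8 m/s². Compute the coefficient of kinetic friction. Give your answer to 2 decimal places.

0.13

At constant speed ΣF = 0 along the incline. The applied 94.0 N acts up the slope; the weight component mg sin 45° = 83.156 N and kinetic friction μN both act down the slope.
So 94.0 = 83.156 + μ × 83.156, giving μ = (94.0 − 83.156) / 83.156 = 0.1304.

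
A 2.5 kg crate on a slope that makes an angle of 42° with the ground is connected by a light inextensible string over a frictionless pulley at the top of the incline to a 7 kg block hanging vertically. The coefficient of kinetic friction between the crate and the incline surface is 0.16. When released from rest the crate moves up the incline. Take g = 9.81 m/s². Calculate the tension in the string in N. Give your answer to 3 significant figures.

32.3 N

For the crate on the incline: the weight component along the slope is m₁g sin 42° = 2.5 × 9.81 × 0.6691 = 16.410 N and the normal force is N = m₁g cos 42° = 18.226 N.
Kinetic friction opposes the crate's motion up the incline: f = μN = 0.16 × 18.226 = 2.916 N acting down the slope.
Newton's second law for the crate (up-slope positive): T − 16.410 − 2.916 = 2.5 a. For the hanging block (downward positive): 7 × 9.81 − T = 7 a.
Adding the two equations eliminates T: 49.344 = 9.5 a, so a = 5.1941 m/s².
Then from the hanging block's equation, T = 7 × (9.81 − 5.1941) = 32.311 N.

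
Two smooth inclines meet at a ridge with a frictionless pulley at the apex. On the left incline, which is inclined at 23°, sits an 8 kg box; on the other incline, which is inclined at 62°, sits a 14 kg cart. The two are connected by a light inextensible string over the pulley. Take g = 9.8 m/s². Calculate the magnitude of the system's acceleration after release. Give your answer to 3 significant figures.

Resolve each weight along its own incline: the 8 kg mass has component 8 × 9.8 × sin 23° = 30.633 N down its slope, and the 14 kg mass has 14 × 9.8 × sin 62° = 121.140 N down its slope.
The 14 kg side's 121.140 N exceeds the other side's 30.633 N, so that mass slides down and the 8 kg mass slides up. Taking that direction as positive, Newton's second law for the whole system gives 121.140 − 30.633 = (8 + 14) a, so a = 90.507 / 22 = 4.1140 m/s².

4.11 m/s²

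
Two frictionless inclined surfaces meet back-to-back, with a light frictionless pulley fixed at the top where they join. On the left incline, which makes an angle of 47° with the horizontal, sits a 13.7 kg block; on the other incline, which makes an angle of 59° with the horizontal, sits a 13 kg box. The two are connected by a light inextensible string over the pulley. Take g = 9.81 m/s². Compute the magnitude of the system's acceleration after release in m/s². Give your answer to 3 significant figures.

0.413 m/s²

Resolve each weight along its own incline: the 13.7 kg mass has component 13.7 × 9.81 × sin 47° = 98.292 N down its slope, and the 13 kg mass has 13 × 9.81 × sin 59° = 109.315 N down its slope.
The 13 kg side's 109.315 N exceeds the other side's 98.292 N, so that mass slides down and the 13.7 kg mass slides up. Taking that direction as positive, Newton's second law for the whole system gives 109.315 − 98.292 = (13.7 + 13) a, so a = 11.023 / 26.7 = 0.4128 m/s².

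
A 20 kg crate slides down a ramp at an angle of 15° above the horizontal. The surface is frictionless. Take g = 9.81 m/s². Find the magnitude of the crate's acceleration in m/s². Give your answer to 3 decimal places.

2.539 m/s²

Resolving the weight along the incline: the component pulling the crate down the slope is mg sin 15° = 20 × 9.81 × 0.2588 = 50.777 N, and the normal force is N = mg cos 15° = 20 × 9.81 × 0.9659 = 189.510 N.
With no friction the net force along the incline is 50.777 N, so a = g sin 15° = 50.777 / 20 = 2.5389 m/s².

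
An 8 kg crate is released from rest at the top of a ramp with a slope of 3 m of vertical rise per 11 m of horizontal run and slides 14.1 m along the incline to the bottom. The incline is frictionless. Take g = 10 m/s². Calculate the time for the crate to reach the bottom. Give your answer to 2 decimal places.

3.27 s

The weight component along the incline is mg sin 15.26° = 21.049 N and the normal force is N = mg cos 15.26° = 77.181 N.
With no friction, a = g sin 15.26° = 2.6312 m/s².
Starting from rest, L = ½at², so t = √(2L/a) = √(2 × 14.1 / 2.6312) = 3.2738 s.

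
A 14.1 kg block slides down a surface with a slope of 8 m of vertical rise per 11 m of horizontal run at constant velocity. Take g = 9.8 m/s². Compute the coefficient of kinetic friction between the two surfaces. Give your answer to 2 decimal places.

0.73

At constant velocity the net force along the incline is zero: mg sin 36.03° = μ mg cos 36.03°.
So μ = tan 36.03° = 0.5882 / 0.8087 = 0.7273.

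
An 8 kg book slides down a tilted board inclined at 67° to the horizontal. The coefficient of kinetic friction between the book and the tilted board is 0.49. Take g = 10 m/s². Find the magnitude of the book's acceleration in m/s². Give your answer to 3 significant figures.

7.29 m/s²

Resolving the weight along the incline: the component pulling the book down the slope is mg sin 67° = 8 × 10 × 0.9205 = 73.640 N, and the normal force is N = mg cos 67° = 8 × 10 × 0.3907 = 31.256 N.
Kinetic friction acts up the slope with magnitude f = μN = 0.49 × 31.256 = 15.315 N.
Net force along the incline is 73.640 − 15.315 = 58.325 N, so a = 58.325 / 8 = 7.2906 m/s².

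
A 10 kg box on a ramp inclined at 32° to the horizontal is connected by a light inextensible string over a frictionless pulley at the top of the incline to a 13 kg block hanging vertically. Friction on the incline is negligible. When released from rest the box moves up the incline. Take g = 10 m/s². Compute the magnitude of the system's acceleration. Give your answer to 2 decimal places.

3.35 m/s²

For the box on the incline: the weight component along the slope is m₁g sin 32° = 10 × 10 × 0.5299 = 52.990 N and the normal force is N = m₁g cos 32° = 84.805 N.
Newton's second law for the box (up-slope positive): T − 52.990 = 10 a. For the hanging block (downward positive): 13 × 10 − T = 13 a.
Adding the two equations eliminates T: 77.010 = 23 a, so a = 3.3483 m/s².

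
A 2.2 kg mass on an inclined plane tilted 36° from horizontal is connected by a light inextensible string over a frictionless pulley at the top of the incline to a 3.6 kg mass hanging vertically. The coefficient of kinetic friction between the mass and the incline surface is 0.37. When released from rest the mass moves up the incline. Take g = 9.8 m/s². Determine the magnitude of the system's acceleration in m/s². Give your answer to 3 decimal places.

For the mass on the incline: the weight component along the slope is m₁g sin 36° = 2.2 × 9.8 × 0.5878 = 12.673 N and the normal force is N = m₁g cos 36° = 17.442 N.
Kinetic friction opposes the mass's motion up the incline: f = μN = 0.37 × 17.442 = 6.454 N acting down the slope.
Newton's second law for the mass (up-slope positive): T − 12.673 − 6.454 = 2.2 a. For the hanging mass (downward positive): 3.6 × 9.8 − T = 3.6 a.
Adding the two equations eliminates T: 16.153 = 5.8 a, so a = 2.7850 m/s².

2.785 m/s²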